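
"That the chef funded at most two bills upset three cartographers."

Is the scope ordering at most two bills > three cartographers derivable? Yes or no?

*at most two bills* is embedded in the sentential subject *that the chef funded at most two bills*.
The Sentential Subject Constraint rules out raising the quantifier out of the that-clause subject.
There is no licit LF on which *at most two bills* c-commands *three cartographers*.

No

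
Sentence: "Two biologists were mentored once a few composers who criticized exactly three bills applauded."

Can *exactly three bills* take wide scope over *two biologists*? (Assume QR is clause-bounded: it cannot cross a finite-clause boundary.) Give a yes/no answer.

No

The DP *exactly three bills* is contained in the relative clause *who criticized exactly three bills*, which is itself inside the adjunct *once a few composers who criticized exactly three bills applauded*.
The quantifier would have to escape first the RC and then the adjunct — two independent island violations.
*exactly three bills* is confined to the island and cannot take scope over *two biologists*.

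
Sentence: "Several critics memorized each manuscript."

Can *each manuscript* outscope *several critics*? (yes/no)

Yes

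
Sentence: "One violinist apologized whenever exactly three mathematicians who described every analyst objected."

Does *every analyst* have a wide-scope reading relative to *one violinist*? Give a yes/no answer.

No

The DP *every analyst* is contained in the relative clause *who described every analyst*, which is itself inside the adjunct *whenever exactly three mathematicians who described every analyst objected*.
Two island boundaries intervene — the relative clause and the adjunct. Either alone would block QR.
So *every analyst* cannot raise to a position above *one violinist*.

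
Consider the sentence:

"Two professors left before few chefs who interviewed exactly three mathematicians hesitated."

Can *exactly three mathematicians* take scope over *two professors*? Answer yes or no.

No

*exactly three mathematicians* occurs within the relative clause *who interviewed exactly three mathematicians*, which is itself inside the adjunct *before few chefs who interviewed exactly three mathematicians hesitated*.
The quantifier would have to escape first the RC and then the adjunct — two independent island violations.
So *exactly three mathematicians* cannot raise to a position above *two professors*.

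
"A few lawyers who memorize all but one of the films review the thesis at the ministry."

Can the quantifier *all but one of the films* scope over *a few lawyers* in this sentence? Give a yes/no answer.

*all but one of the films* sits inside the relative clause *who memorize all but one of the films*.
Quantifiers inside a relative clause are trapped there; the RC boundary blocks QR.
So *all but one of the films* cannot raise to a position above *a few lawyers*.

No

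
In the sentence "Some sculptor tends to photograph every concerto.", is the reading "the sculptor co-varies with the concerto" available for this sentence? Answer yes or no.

Yes

The described interpretation is the *every concerto* > *some sculptor* scoping.
*every concerto* is inside a raising infinitive, which is transparent to QR (no CP barrier), so it behaves as a matrix argument.
Ordinary QR to a clause-peripheral position gives the wide-scope LF for the lower DP.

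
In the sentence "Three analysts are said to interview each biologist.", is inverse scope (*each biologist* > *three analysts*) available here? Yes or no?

Yes

*each biologist* is the object of the infinitival complement of a raising predicate; raising infinitives are transparent for QR, so the two DPs are in effect clausemates.
No island intervenes, so both surface and inverse scope are derivable.
So *each biologist* > *three analysts* is among the available readings.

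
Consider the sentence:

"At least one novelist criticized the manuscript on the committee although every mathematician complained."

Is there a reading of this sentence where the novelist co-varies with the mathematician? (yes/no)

No

The described interpretation is the *every mathematician* > *at least one novelist* scoping.
*every mathematician* sits inside the adjunct clause *although every mathematician complained*.
Scope out of an adjunct clause is unavailable: QR respects the adjunct-island constraint.
So *every mathematician* cannot raise high enough to outscope *at least one novelist*; only the surface ordering *at least one novelist* > *every mathematician* is available.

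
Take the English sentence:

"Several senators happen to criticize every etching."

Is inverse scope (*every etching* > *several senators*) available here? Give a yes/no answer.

*every etching* is inside a raising infinitive, which is transparent to QR (no CP barrier), so it behaves as a matrix argument.
Nothing blocks QR of the lower DP to a position above the higher one, so inverse scope is available.

Yes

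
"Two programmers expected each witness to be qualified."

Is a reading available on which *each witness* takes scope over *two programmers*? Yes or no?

This is an ECM construction: *each witness* is the infinitival subject, Case-marked by the matrix verb, and the infinitive is transparent for QR.
With no island boundary between them, the object can take inverse scope over the subject via ordinary QR within the clause.
Both orderings are possible: *two programmers* > *each witness* and *each witness* > *two programmers*.

Yes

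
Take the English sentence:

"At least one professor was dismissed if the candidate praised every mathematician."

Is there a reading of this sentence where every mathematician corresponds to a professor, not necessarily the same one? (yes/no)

That reading corresponds to *every mathematician* > *at least one professor*.
*every mathematician* occurs within the adjunct clause *if the candidate praised every mathematician*.
Scope out of an adjunct clause is unavailable: QR respects the adjunct-island constraint.
So the wide-scope reading for *every mathematician* is blocked.

No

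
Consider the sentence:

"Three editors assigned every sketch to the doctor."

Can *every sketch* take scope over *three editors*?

*every sketch* and *three editors* are in the same minimal clause.
QR within a single clause is free, so the lower quantifier may take scope over the higher one.
So *every sketch* > *three editors* is among the available readings.

Yes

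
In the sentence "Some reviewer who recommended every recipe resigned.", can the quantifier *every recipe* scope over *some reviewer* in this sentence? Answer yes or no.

No

The DP *every recipe* is contained in the relative clause *who recommended every recipe*.
Quantifiers inside a relative clause are trapped there; the RC boundary blocks QR.
There is no licit LF on which *every recipe* c-commands *some reviewer*.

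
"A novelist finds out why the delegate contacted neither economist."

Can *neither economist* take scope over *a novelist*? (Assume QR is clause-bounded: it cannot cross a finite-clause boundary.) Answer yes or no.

No

*neither economist* is embedded in the embedded question *why the delegate contacted neither economist*.
QR across an interrogative CP boundary is ruled out as a wh-island violation.
The inverse ordering *neither economist* > *a novelist* is therefore underivable.
(Only the surface reading survives: one fixed novelist with respect to all the relevant economists.)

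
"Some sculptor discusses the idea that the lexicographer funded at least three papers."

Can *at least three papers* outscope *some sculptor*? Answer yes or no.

No

*at least three papers* is embedded in the complex NP *the idea that the lexicographer funded at least three papers*.
The complex NP is opaque for QR — the quantifier is frozen inside the noun's complement.
Hence only narrow scope for *at least three papers* (under *some sculptor*) survives.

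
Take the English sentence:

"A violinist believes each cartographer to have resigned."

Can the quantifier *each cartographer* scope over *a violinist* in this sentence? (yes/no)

*each cartographer* is the subject of an ECM infinitive — the infinitival complement of an ECM verb is not a scope island, so *each cartographer* can raise into the matrix clause.
No island intervenes, so both surface and inverse scope are derivable.
So *each cartographer* > *a violinist* is among the available readings.

Yes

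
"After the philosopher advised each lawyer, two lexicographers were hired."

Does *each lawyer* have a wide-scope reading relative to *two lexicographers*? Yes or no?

The DP *each lawyer* is contained in the adjunct clause *after the philosopher advised each lawyer*.
Since the clause is an adjunct (not a complement), the Adjunct Condition blocks QR across its edge.
So the wide-scope reading for *each lawyer* is blocked.

No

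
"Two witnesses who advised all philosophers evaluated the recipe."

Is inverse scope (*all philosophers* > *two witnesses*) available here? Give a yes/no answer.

*all philosophers* is embedded in the relative clause *who advised all philosophers*.
QR out of a relative clause is ruled out by the relative-clause island constraint.
Hence only narrow scope for *all philosophers* (under *two witnesses*) survives.

No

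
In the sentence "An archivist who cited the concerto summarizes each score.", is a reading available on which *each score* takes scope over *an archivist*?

Yes

*each score* is a matrix argument; only *an archivist* is modified by the relative clause *who cited the concerto*, so the RC island is irrelevant to the target quantifier.
With no island boundary between them, the object can take inverse scope over the subject via ordinary QR within the clause.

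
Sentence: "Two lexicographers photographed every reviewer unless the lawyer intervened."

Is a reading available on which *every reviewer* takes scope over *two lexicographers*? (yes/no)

Neither queried DP is inside the adjunct, so the adjunct-island constraint does not apply.
QR within a single clause is free, so the lower quantifier may take scope over the higher one.

Yes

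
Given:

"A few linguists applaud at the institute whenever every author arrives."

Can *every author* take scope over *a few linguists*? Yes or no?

No

The target quantifier *every author* is part of the adjunct clause *whenever every author arrives*.
Scope out of an adjunct clause is unavailable: QR respects the adjunct-island constraint.
*every author* is confined to the island and cannot take scope over *a few linguists*.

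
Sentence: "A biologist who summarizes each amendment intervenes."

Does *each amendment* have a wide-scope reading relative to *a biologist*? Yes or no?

No

The DP *each amendment* is contained in the relative clause *who summarizes each amendment*.
Relative clauses are scope islands: a quantifier cannot QR out of a relative clause to take scope in the matrix clause.
*each amendment* is confined to the island and cannot take scope over *a biologist*.
(Only the surface reading survives: one fixed biologist with respect to all the relevant amendments.)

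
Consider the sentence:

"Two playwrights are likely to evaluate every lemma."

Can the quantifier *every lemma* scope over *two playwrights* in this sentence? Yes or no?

Infinitival complements of raising predicates do not block QR; *every lemma* and *two playwrights* are effectively clausemates.
Ordinary QR to a clause-peripheral position gives the wide-scope LF for the lower DP.
Both orderings are possible: *two playwrights* > *every lemma* and *every lemma* > *two playwrights*.

Yes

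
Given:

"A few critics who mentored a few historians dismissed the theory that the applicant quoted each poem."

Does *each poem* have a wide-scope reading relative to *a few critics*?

No

Structurally, *each poem* is inside the complex NP *the theory that the applicant quoted each poem*.
The Complex NP Constraint bars QR out of the complement clause of a noun.
So *each poem* cannot raise to a position above *a few critics*.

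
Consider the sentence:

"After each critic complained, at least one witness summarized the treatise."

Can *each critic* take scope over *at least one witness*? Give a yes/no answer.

No

Structurally, *each critic* is inside the adjunct clause *after each critic complained*.
Adverbial clauses are not L-marked, so they are barriers for QR — the quantifier cannot escape the adjunct.
The ordering *each critic* > *at least one witness* is therefore underivable.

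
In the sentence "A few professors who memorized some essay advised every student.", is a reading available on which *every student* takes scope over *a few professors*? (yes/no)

The relative clause *who memorized some essay* modifies *a few professors*, but *every student* is not inside that relative clause — it is an argument of the matrix verb.
No island intervenes, so both surface and inverse scope are derivable.
So *every student* > *a few professors* is among the available readings.

Yes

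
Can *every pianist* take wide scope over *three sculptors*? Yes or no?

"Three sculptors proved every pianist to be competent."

This is an ECM construction: *every pianist* is the infinitival subject, Case-marked by the matrix verb, and the infinitive is transparent for QR.
Clause-internal QR can adjoin the lower DP above the subject, yielding the inverse reading.

Yes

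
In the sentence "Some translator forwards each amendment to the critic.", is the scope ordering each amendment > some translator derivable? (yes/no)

*each amendment* and *some translator* are in the same minimal clause.
Since no island is crossed, the inverse ordering is licensed alongside surface scope.

Yes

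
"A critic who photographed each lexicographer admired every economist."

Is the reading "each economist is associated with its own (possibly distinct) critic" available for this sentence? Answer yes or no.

Yes

The paraphrase describes the scope ordering *every economist* > *a critic*.
The RC *who photographed each lexicographer* is an island, but *every economist* is not inside it — it is the matrix object, a clausemate of *a critic*.
Clause-internal QR can adjoin the lower DP above the subject, yielding the inverse reading.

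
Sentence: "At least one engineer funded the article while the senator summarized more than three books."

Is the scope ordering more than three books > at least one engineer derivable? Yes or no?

No

*more than three books* sits inside the adjunct clause *while the senator summarized more than three books*.
Scope out of an adjunct clause is unavailable: QR respects the adjunct-island constraint.
*more than three books* > *at least one engineer* would require crossing that boundary, which is illicit.
(Only the surface reading survives: one fixed engineer with respect to all the relevant books.)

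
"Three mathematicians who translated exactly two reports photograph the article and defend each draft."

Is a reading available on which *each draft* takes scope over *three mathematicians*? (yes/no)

Structurally, *each draft* is inside one conjunct of the coordinate structure (*defend each draft*).
The Coordinate Structure Constraint blocks movement (including QR) out of a single conjunct.
The inverse ordering *each draft* > *three mathematicians* is therefore underivable.

No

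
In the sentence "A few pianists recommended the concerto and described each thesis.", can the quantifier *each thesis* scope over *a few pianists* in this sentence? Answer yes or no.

*each thesis* is embedded in one conjunct of the coordinate structure (*described each thesis*).
Asymmetric QR out of one conjunct violates the Coordinate Structure Constraint.
So the wide-scope reading for *each thesis* is blocked.

No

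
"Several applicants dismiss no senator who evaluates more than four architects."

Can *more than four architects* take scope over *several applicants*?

No

*more than four architects* sits inside the relative clause *who evaluates more than four architects* modifying *no senator*.
Relative clauses block scope extraction: QR cannot target a position outside the modified NP.
So *more than four architects* cannot raise to a position above *several applicants*.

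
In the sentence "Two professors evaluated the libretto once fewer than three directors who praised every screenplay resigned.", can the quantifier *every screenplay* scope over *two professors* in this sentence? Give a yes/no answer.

No

*every screenplay* occurs within the relative clause *who praised every screenplay*, which is itself inside the adjunct *once fewer than three directors who praised every screenplay resigned*.
Even if one barrier were somehow void, the other would still block QR.
Hence only narrow scope for *every screenplay* (under *two professors*) survives.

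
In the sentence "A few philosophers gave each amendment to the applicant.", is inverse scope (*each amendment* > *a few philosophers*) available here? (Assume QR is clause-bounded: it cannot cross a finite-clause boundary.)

Yes

*each amendment* is the matrix object and *a few philosophers* the matrix subject; the two are clausemates.
Ordinary QR to a clause-peripheral position gives the wide-scope LF for the lower DP.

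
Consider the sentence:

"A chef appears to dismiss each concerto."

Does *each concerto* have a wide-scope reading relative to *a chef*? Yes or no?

Infinitival complements of raising predicates do not block QR; *each concerto* and *a chef* are effectively clausemates.
No island intervenes, so both surface and inverse scope are derivable.

Yes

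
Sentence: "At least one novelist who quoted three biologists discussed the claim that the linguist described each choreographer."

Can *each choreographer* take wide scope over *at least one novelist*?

No

*each choreographer* occurs within the complex NP *the claim that the linguist described each choreographer*.
The Complex NP Constraint bars QR out of the complement clause of a noun.
Hence only narrow scope for *each choreographer* (under *at least one novelist*) survives.
(Only the surface reading survives: one fixed novelist with respect to all the relevant choreographers.)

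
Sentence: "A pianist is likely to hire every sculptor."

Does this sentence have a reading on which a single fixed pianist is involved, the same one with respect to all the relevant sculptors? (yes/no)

Yes

That reading corresponds to *a pianist* > *every sculptor*.
That is the surface-scope ordering, which is always one of the available readings — island constraints only ever restrict inverse scope.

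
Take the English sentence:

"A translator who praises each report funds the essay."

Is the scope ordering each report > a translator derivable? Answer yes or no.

*each report* sits inside the relative clause *who praises each report*.
A relative clause is a scope island — quantifier raising cannot cross its boundary.
The inverse ordering *each report* > *a translator* is therefore underivable.

No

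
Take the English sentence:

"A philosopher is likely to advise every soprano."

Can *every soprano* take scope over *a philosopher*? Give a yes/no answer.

Yes

Infinitival complements of raising predicates do not block QR; *every soprano* and *a philosopher* are effectively clausemates.
QR within a single clause is free, so the lower quantifier may take scope over the higher one.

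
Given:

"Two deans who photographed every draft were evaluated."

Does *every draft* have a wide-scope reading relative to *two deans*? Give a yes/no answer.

The target quantifier *every draft* is part of the relative clause *who photographed every draft*.
QR out of a relative clause is ruled out by the relative-clause island constraint.
So *every draft* cannot raise high enough to outscope *two deans*; only the surface ordering *two deans* > *every draft* is available.

No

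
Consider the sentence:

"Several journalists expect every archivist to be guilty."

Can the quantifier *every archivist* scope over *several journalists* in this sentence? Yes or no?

*every archivist* is the subject of an ECM infinitive — the infinitival complement of an ECM verb is not a scope island, so *every archivist* can raise into the matrix clause.
Ordinary QR to a clause-peripheral position gives the wide-scope LF for the lower DP.
So *every archivist* > *several journalists* is among the available readings.

Yes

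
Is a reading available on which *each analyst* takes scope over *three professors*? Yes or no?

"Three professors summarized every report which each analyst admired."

No

*each analyst* is embedded in the relative clause *which each analyst admired* modifying *every report*.
Relative clauses are scope islands: a quantifier cannot QR out of a relative clause to take scope in the matrix clause.
So *each analyst* cannot raise high enough to outscope *three professors*; only the surface ordering *three professors* > *each analyst* is available.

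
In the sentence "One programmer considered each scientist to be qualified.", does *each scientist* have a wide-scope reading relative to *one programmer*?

Yes

ECM infinitives lack a CP barrier, so *each scientist* can QR over the matrix subject *one programmer*.
Ordinary QR to a clause-peripheral position gives the wide-scope LF for the lower DP.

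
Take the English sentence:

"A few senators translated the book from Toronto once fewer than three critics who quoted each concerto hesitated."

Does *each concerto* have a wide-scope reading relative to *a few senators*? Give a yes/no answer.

No

The target quantifier *each concerto* is part of the relative clause *who quoted each concerto*, which is itself inside the adjunct *once fewer than three critics who quoted each concerto hesitated*.
Even if one barrier were somehow void, the other would still block QR.
Hence only narrow scope for *each concerto* (under *a few senators*) survives.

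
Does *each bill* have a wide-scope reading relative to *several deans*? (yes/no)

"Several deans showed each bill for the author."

*each bill* is the matrix object and *several deans* the matrix subject; the two are clausemates.
QR within a single clause is free, so the lower quantifier may take scope over the higher one.
Both orderings are possible: *several deans* > *each bill* and *each bill* > *several deans*.

Yes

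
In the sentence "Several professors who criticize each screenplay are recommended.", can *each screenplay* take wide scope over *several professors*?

No

*each screenplay* occurs within the relative clause *who criticize each screenplay*.
Relative clauses are scope islands: a quantifier cannot QR out of a relative clause to take scope in the matrix clause.
The inverse ordering *each screenplay* > *several professors* is therefore underivable.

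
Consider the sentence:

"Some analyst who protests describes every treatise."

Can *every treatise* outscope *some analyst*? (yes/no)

Yes

The relative clause *who protests* modifies *some analyst*, but *every treatise* is not inside that relative clause — it is an argument of the matrix verb.
Since no island is crossed, the inverse ordering is licensed alongside surface scope.
Both orderings are possible: *some analyst* > *every treatise* and *every treatise* > *some analyst*.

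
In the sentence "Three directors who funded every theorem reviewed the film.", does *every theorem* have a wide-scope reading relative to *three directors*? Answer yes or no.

*every theorem* occurs within the relative clause *who funded every theorem*.
A relative clause is a scope island — quantifier raising cannot cross its boundary.
There is no licit LF on which *every theorem* c-commands *three directors*.

No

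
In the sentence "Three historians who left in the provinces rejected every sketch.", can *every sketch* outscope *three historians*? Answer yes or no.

Yes

Although the sentence contains a relative clause (*who left in the provinces*), *every sketch* is outside it, in the matrix VP.
Clause-internal QR can adjoin the lower DP above the subject, yielding the inverse reading.
The sentence is scopally ambiguous between *three historians* > *every sketch* and *every sketch* > *three historians*.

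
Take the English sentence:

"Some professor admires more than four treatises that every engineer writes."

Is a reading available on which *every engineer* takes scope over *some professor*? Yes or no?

The target quantifier *every engineer* is part of the relative clause *that every engineer writes* modifying *more than four treatises*.
The relative clause forms an island for QR, so the quantifier is confined to the head noun's restrictor.
*every engineer* > *some professor* would require crossing that boundary, which is illicit.

No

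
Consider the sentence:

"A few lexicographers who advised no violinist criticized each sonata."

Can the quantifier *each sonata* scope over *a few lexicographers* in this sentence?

*each sonata* is a matrix argument; only *a few lexicographers* is modified by the relative clause *who advised no violinist*, so the RC island is irrelevant to the target quantifier.
No island intervenes, so both surface and inverse scope are derivable.

Yes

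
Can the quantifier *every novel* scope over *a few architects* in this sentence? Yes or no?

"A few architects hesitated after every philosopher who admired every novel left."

*every novel* occurs within the relative clause *who admired every novel*, which is itself inside the adjunct *after every philosopher who admired every novel left*.
Two island boundaries intervene — the relative clause and the adjunct. Either alone would block QR.
The inverse ordering *every novel* > *a few architects* is therefore underivable.

No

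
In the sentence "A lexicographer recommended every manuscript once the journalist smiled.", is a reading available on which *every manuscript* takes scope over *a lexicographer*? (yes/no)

Yes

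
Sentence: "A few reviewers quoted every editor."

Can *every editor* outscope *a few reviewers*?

Both DPs are arguments of the same predicate; there is no clause or island boundary between them.
Ordinary QR to a clause-peripheral position gives the wide-scope LF for the lower DP.

Yes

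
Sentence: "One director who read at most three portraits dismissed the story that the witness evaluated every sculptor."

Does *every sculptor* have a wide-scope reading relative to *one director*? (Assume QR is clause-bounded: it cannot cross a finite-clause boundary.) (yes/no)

No

Structurally, *every sculptor* is inside the complex NP *the story that the witness evaluated every sculptor*.
Since the clause is the complement of a nominal head, the CNPC blocks scope extraction.
So the wide-scope reading for *every sculptor* is blocked.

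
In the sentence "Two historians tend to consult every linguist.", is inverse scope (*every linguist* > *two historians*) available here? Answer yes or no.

*every linguist* is inside a raising infinitive, which is transparent to QR (no CP barrier), so it behaves as a matrix argument.
No island intervenes, so both surface and inverse scope are derivable.
The sentence is scopally ambiguous between *two historians* > *every linguist* and *every linguist* > *two historians*.

Yes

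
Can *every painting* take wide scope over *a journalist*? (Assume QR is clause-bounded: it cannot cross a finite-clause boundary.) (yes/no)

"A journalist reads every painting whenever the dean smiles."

Although there is an adjunct clause, *every painting* is in the main clause, not inside the adjunct.
Clause-internal QR can adjoin the lower DP above the subject, yielding the inverse reading.

Yes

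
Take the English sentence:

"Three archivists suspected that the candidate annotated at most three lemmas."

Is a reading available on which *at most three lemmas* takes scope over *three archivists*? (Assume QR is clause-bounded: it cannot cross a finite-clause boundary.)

No

*at most three lemmas* is embedded in the finite complement clause *that the candidate annotated at most three lemmas*.
With QR restricted to its own tensed clause, the embedded quantifier cannot reach a matrix scope position.
There is no licit LF on which *at most three lemmas* c-commands *three archivists*.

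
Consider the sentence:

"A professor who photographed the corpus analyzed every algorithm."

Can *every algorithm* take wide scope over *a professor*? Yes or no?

Yes

The relative clause *who photographed the corpus* modifies *a professor*, but *every algorithm* is not inside that relative clause — it is an argument of the matrix verb.
Clause-internal QR can adjoin the lower DP above the subject, yielding the inverse reading.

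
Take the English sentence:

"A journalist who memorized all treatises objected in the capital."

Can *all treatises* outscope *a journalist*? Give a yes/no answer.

*all treatises* occurs within the relative clause *who memorized all treatises*.
Relative clauses block scope extraction: QR cannot target a position outside the modified NP.
So *all treatises* cannot raise to a position above *a journalist*.

No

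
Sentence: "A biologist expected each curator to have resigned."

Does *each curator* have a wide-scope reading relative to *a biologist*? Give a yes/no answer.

Yes

ECM infinitives lack a CP barrier, so *each curator* can QR over the matrix subject *a biologist*.
With no island boundary between them, the object can take inverse scope over the subject via ordinary QR within the clause.
So *each curator* > *a biologist* is among the available readings.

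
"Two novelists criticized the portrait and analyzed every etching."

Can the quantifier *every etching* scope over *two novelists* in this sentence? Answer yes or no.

No

The DP *every etching* is contained in one conjunct of the coordinate structure (*analyzed every etching*).
Coordinate structures are islands for non-across-the-board movement, QR included.
The inverse ordering *every etching* > *two novelists* is therefore underivable.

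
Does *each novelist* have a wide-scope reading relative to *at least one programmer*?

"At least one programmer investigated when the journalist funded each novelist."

*each novelist* is embedded in the embedded question *when the journalist funded each novelist*.
The wh-island constraint blocks QR out of an embedded interrogative.
Hence only narrow scope for *each novelist* (under *at least one programmer*) survives.

No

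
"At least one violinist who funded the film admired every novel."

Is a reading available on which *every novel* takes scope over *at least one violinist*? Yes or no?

The RC *who funded the film* is an island, but *every novel* is not inside it — it is the matrix object, a clausemate of *at least one violinist*.
With no island boundary between them, the object can take inverse scope over the subject via ordinary QR within the clause.

Yes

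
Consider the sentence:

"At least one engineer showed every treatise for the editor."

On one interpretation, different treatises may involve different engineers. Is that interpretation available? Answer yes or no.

Yes

The paraphrase describes the scope ordering *every treatise* > *at least one engineer*.
*every treatise* and *at least one engineer* are in the same minimal clause.
Clause-internal QR can adjoin the lower DP above the subject, yielding the inverse reading.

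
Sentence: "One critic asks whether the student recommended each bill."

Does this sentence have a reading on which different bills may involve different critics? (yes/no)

No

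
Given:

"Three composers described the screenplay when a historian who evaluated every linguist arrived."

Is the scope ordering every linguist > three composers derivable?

*every linguist* sits inside the relative clause *who evaluated every linguist*, which is itself inside the adjunct *when a historian who evaluated every linguist arrived*.
Even if one barrier were somehow void, the other would still block QR.
So *every linguist* cannot raise high enough to outscope *three composers*; only the surface ordering *three composers* > *every linguist* is available.

No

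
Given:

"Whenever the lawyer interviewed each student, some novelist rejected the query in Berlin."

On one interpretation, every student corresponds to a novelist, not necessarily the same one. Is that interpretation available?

No

That reading corresponds to *each student* > *some novelist*.
*each student* sits inside the adjunct clause *whenever the lawyer interviewed each student*.
Scope out of an adjunct clause is unavailable: QR respects the adjunct-island constraint.
*each student* is confined to the island and cannot take scope over *some novelist*.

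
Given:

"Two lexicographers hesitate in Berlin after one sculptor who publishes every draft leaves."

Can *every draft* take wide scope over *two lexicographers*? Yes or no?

The DP *every draft* is contained in the relative clause *who publishes every draft*, which is itself inside the adjunct *after one sculptor who publishes every draft leaves*.
Two island boundaries intervene — the relative clause and the adjunct. Either alone would block QR.
*every draft* > *two lexicographers* would require crossing that boundary, which is illicit.

No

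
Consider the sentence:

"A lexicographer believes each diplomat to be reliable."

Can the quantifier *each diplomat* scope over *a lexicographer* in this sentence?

Yes

*each diplomat* is an ECM subject; ECM complements are not islands, and the embedded quantifier may take matrix scope.
QR within a single clause is free, so the lower quantifier may take scope over the higher one.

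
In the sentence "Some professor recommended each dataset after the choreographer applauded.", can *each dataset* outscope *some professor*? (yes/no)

Neither queried DP is inside the adjunct, so the adjunct-island constraint does not apply.
Ordinary QR to a clause-peripheral position gives the wide-scope LF for the lower DP.

Yes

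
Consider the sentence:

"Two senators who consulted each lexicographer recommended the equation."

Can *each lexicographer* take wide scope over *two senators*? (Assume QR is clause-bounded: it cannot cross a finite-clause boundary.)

No

*each lexicographer* sits inside the relative clause *who consulted each lexicographer*.
A relative clause is a scope island — quantifier raising cannot cross its boundary.
The inverse ordering *each lexicographer* > *two senators* is therefore underivable.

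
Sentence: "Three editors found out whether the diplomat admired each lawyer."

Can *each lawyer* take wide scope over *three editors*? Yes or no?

No

*each lawyer* is embedded in the embedded question *whether the diplomat admired each lawyer*.
The wh-island constraint blocks QR out of an embedded interrogative.
There is no licit LF on which *each lawyer* c-commands *three editors*.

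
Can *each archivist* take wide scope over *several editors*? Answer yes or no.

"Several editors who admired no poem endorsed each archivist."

Yes

The relative clause *who admired no poem* modifies *several editors*, but *each archivist* is not inside that relative clause — it is an argument of the matrix verb.
No island intervenes, so both surface and inverse scope are derivable.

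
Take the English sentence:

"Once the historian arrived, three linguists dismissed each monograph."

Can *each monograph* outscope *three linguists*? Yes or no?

Neither queried DP is inside the adjunct, so the adjunct-island constraint does not apply.
QR within a single clause is free, so the lower quantifier may take scope over the higher one.

Yes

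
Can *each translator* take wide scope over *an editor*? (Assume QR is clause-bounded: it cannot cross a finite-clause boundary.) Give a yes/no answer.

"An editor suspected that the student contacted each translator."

*each translator* occurs within the finite complement clause *that the student contacted each translator*.
Under clause-bounded QR, a quantifier in an embedded finite clause cannot raise into the matrix clause.
So *each translator* cannot raise to a position above *an editor*.

No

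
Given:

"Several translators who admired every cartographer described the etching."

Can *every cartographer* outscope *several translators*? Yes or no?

The target quantifier *every cartographer* is part of the relative clause *who admired every cartographer*.
A relative clause is a scope island — quantifier raising cannot cross its boundary.
The inverse ordering *every cartographer* > *several translators* is therefore underivable.

No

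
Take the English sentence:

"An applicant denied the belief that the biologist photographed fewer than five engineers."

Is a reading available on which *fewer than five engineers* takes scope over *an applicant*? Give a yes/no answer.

*fewer than five engineers* occurs within the complex NP *the belief that the biologist photographed fewer than five engineers*.
The complex NP is opaque for QR — the quantifier is frozen inside the noun's complement.
There is no licit LF on which *fewer than five engineers* c-commands *an applicant*.
(Only the surface reading survives: one fixed applicant with respect to all the relevant engineers.)

No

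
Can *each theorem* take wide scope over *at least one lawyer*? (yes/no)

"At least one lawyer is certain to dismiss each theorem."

*each theorem* is the object of the infinitival complement of a raising predicate; raising infinitives are transparent for QR, so the two DPs are in effect clausemates.
No island intervenes, so both surface and inverse scope are derivable.

Yes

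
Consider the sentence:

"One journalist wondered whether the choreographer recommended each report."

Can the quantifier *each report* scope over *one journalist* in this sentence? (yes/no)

No

Structurally, *each report* is inside the embedded question *whether the choreographer recommended each report*.
QR across an interrogative CP boundary is ruled out as a wh-island violation.
So *each report* cannot raise to a position above *one journalist*.
(Only the surface reading survives: one fixed journalist with respect to all the relevant reports.)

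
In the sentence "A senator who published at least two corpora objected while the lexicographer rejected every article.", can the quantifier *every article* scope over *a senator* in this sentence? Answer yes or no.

No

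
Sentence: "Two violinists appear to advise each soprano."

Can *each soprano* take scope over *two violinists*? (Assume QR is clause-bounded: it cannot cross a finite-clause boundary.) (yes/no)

Raising constructions are monoclausal for scope purposes; *each soprano* is not separated from *two violinists* by any island.
With no island boundary between them, the object can take inverse scope over the subject via ordinary QR within the clause.

Yes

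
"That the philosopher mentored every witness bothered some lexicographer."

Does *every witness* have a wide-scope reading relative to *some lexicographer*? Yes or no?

No

Structurally, *every witness* is inside the sentential subject *that the philosopher mentored every witness*.
Clausal subjects are scope islands; QR from inside the subject into the matrix is barred.
So the wide-scope reading for *every witness* is blocked.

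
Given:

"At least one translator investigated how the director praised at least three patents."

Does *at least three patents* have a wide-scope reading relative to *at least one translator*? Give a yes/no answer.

*at least three patents* is embedded in the embedded question *how the director praised at least three patents*.
The wh-island constraint blocks QR out of an embedded interrogative.
Hence only narrow scope for *at least three patents* (under *at least one translator*) survives.
(Only the surface reading survives: one fixed translator with respect to all the relevant patents.)

No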